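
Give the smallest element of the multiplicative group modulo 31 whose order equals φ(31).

φ(31) = 31 − 1 = 30 = 2 · 3 · 5.
Test candidates g = 2, 3, … against the prime factors q ∈ {2, 3, 5} of φ(31): g is a generator iff g^(30/q) ≢ 1 for every such q.
g = 2: 2^15 ≡ 1 — hits 1, so not a primitive root.
g = 3: 3^15 ≡ 30; 3^10 ≡ 25; 3^6 ≡ 16 — none is 1, so 3 is a primitive root.
So 3 is the smallest generator of (Z/31Z)^×.

3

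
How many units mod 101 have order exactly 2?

1

φ(101) = 101 − 1 = 100 = 2^2 · 5^2.
In a cyclic group of order 100, there are φ(d) elements of order d for each divisor d of 100, and zero for non-divisors.
2 | 100, and φ(2) = 2 − 1 = 1.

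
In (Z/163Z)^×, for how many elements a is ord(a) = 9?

6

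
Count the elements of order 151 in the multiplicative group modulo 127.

0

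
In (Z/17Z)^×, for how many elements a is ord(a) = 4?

2

φ(17) = 17 − 1 = 16 = 2^4.
Since (Z/17Z)^× is cyclic of order 16, the number of elements of order d is φ(d) when d | 16 and 0 otherwise.
4 = 2^2 divides 16, and φ(4) = 2.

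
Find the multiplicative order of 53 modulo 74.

By Lagrange's theorem, ord_74(53) divides φ(74) = φ(2)·φ(37) = 1·36 = 36 = 2^2 · 3^2.
Divisors of 36: 1, 2, 3, 4, 6, 9, 12, 18, 36.
Evaluate successive powers at the divisors of 36:
53^1 ≡ 53
53^2 ≡ 71
53^3 ≡ 63
53^4 ≡ 9
53^6 ≡ 47
53^9 ≡ 1
Therefore the multiplicative order of 53 modulo 74 is 9.

9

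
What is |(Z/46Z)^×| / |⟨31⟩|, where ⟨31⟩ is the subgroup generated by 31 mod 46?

ord(31) | φ(46) = φ(2)·φ(23) = 1·22 = 22 = 2 · 11.
Divisors of 22: 1, 2, 11, 22.
Test each divisor d:
31^1 ≡ 31 (mod 46)
31^2 ≡ 41 (mod 46)
31^11 ≡ 1 (mod 46) ✓
So ord_46(31) = 11, hence |⟨31⟩| = 11.
Index = |(Z/46Z)^×| / |⟨31⟩| = 22 / 11 = 2.

2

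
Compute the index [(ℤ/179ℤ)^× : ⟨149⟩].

2

Since 149 ∈ (Z/179Z)^×, its order divides φ(179) = 179 − 1 = 178 = 2 · 89.
Divisors of 178: 1, 2, 89, 178.
Compute 149^d (mod 179) for the divisors d until we hit 1:
149^1 ≡ 149 (mod 179)
149^2 ≡ 5 (mod 179)
149^89 ≡ 1 (mod 179) ✓
The order of 149 is 89, so the subgroup it generates has 89 elements.
The index is φ(179) / ord(149) = 178 / 89 = 2.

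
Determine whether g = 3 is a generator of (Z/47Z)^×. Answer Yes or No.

No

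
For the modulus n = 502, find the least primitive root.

φ(502) = φ(2)·φ(251) = 1·250 = 250 = 2 · 5^3.
g is a primitive root iff g^(250/q) ≢ 1 (mod 502) for each prime q ∈ {2, 5}.
g = 2: gcd(2, 502) = 2 > 1, not a unit — skip.
g = 3: 3^125 ≡ 1 — hits 1, so not a primitive root.
g = 4: gcd(4, 502) = 2 > 1, not a unit — skip.
g = 5: 5^125 ≡ 1 — hits 1, so not a primitive root.
g = 6: gcd(6, 502) = 2 > 1, not a unit — skip.
g = 7: 7^125 ≡ 1 — hits 1, so not a primitive root.
g = 8: gcd(8, 502) = 2 > 1, not a unit — skip.
g = 9: 9^125 ≡ 1 — hits 1, so not a primitive root.
g = 10: gcd(10, 502) = 2 > 1, not a unit — skip.
g = 11: 11^125 ≡ 501; 11^50 ≡ 219 — none is 1, so 11 is a primitive root.
The smallest primitive root modulo 502 is 11.

11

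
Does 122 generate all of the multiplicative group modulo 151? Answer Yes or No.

φ(151) = 151 − 1 = 150 = 2 · 3 · 5^2.
An element g generates (Z/151Z)^× iff g^(150/q) ≢ 1 (mod 151) for each prime q ∈ {2, 3, 5}.
122^75 ≡ 150 (mod 151)  [q = 2: ≢ 1 ✓]
122^50 ≡ 1 (mod 151)  [q = 3: ≡ 1 ✗]
122^30 ≡ 64 (mod 151)  [q = 5: ≢ 1 ✓]
122^50 ≡ 1 shows ord(122) | 50, strictly less than φ(151); not a primitive root.

No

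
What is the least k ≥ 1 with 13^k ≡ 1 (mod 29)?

14

Since 13 ∈ (Z/29Z)^×, its order divides φ(29) = 29 − 1 = 28 = 2^2 · 7.
Divisors of 28: 1, 2, 4, 7, 14, 28.
Check 13^d mod 29 for each divisor in increasing order:
13^1 ≡ 13
13^2 ≡ 24
13^4 ≡ 25
13^7 ≡ 28
13^14 ≡ 1
So ord_29(13) = 14.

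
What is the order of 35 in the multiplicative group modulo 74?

Since 35 ∈ (Z/74Z)^×, its order divides φ(74) = φ(2)·φ(37) = 1·36 = 36 = 2^2 · 3^2.
Divisors of 36: 1, 2, 3, 4, 6, 9, 12, 18, 36.
Test each divisor d:
35^1 ≡ 35
35^2 ≡ 41
35^3 ≡ 29
35^4 ≡ 53
35^6 ≡ 27
35^9 ≡ 43
35^12 ≡ 63
35^18 ≡ 73
35^36 ≡ 1
Hence ord(35) = 36.

36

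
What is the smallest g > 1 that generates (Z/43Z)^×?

3

φ(43) = 43 − 1 = 42 = 2 · 3 · 7.
Test candidates g = 2, 3, … against the prime factors q ∈ {2, 3, 7} of φ(43): g is a generator iff g^(42/q) ≢ 1 for every such q.
g = 2: 2^21 ≡ 42; 2^14 ≡ 1 — hits 1, so not a primitive root.
g = 3: 3^21 ≡ 42; 3^14 ≡ 36; 3^6 ≡ 41 — none is 1, so 3 is a primitive root.
So 3 is the smallest generator of (Z/43Z)^×.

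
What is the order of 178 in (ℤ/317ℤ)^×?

ord(178) | φ(317) = 317 − 1 = 316 = 2^2 · 79.
Divisors of 316: 1, 2, 4, 79, 158, 316.
Test each divisor d:
178^1 ≡ 178 (mod 317)
178^2 ≡ 301 (mod 317)
178^4 ≡ 256 (mod 317)
178^79 ≡ 203 (mod 317)
178^158 ≡ 316 (mod 317)
178^316 ≡ 1 (mod 317) ✓
Therefore the multiplicative order of 178 modulo 317 is 316.

316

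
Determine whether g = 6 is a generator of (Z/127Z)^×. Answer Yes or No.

φ(127) = 127 − 1 = 126 = 2 · 3^2 · 7.
It suffices to check that the order of 6 is not a proper divisor of 126: compute 6^(126/q) for q ∈ {2, 3, 7}.
6^63 ≡ 126 (mod 127)  [q = 2: ≢ 1 ✓]
6^42 ≡ 107 (mod 127)  [q = 3: ≢ 1 ✓]
6^18 ≡ 64 (mod 127)  [q = 7: ≢ 1 ✓]
Every test exponent gives a nontrivial residue, hence 6 generates the full group.

Yes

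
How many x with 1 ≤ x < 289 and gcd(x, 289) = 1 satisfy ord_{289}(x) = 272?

128

φ(289) = φ(17^2) = 17·(17−1) = 272 = 2^4 · 17.
In a cyclic group of order 272, there are φ(d) elements of order d for each divisor d of 272, and zero for non-divisors.
272 = 2^4 · 17 divides 272, and φ(272) = 128.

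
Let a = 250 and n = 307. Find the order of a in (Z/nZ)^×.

51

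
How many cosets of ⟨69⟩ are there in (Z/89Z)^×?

2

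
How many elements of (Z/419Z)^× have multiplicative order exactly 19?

φ(419) = 419 − 1 = 418 = 2 · 11 · 19.
In a cyclic group of order 418, there are φ(d) elements of order d for each divisor d of 418, and zero for non-divisors.
19 | 418, and φ(19) = 19 − 1 = 18.

18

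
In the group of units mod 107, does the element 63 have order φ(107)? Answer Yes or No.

Yes

φ(107) = 107 − 1 = 106 = 2 · 53.
63 is a primitive root mod 107 iff 63^(φ(107)/q) ≢ 1 for every prime q | φ(107), i.e. q ∈ {2, 53}.
63^53 ≡ 106 (mod 107)  [q = 2: ≢ 1 ✓]
63^2 ≡ 10 (mod 107)  [q = 53: ≢ 1 ✓]
None equal 1, so ord_107(63) = 106: 63 is a primitive root.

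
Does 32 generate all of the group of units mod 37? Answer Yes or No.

φ(37) = 37 − 1 = 36 = 2^2 · 3^2.
Test 32^(36/q) mod 37 for each prime factor q of 36:
32^18 ≡ 36 (mod 37)  [q = 2: ≢ 1 ✓]
32^12 ≡ 10 (mod 37)  [q = 3: ≢ 1 ✓]
None equal 1, so ord_37(32) = 36: 32 is a primitive root.

Yes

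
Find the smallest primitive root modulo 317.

2

φ(317) = 317 − 1 = 316 = 2^2 · 79.
Test candidates g = 2, 3, … against the prime factors q ∈ {2, 79} of φ(317): g is a generator iff g^(316/q) ≢ 1 for every such q.
g = 2: 2^158 ≡ 316; 2^4 ≡ 16 — none is 1, so 2 is a primitive root.
So 2 is the smallest generator of (Z/317Z)^×.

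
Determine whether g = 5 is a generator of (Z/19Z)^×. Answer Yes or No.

φ(19) = 19 − 1 = 18 = 2 · 3^2.
An element g generates (Z/19Z)^× iff g^(18/q) ≢ 1 (mod 19) for each prime q ∈ {2, 3}.
5^9 ≡ 1 (mod 19)  [q = 2: ≡ 1 ✗]
5^6 ≡ 7 (mod 19)  [q = 3: ≢ 1 ✓]
Since 5^9 ≡ 1, the order of 5 divides 9 < 18, so 5 is not a primitive root.

No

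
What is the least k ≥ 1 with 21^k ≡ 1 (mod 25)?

5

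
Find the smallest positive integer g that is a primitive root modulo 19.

φ(19) = 19 − 1 = 18 = 2 · 3^2.
Test candidates g = 2, 3, … against the prime factors q ∈ {2, 3} of φ(19): g is a generator iff g^(18/q) ≢ 1 for every such q.
g = 2: 2^9 ≡ 18; 2^6 ≡ 7 — none is 1, so 2 is a primitive root.
Hence the least primitive root of 19 is 2.

2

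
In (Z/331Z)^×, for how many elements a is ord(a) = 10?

4

φ(331) = 331 − 1 = 330 = 2 · 3 · 5 · 11.
(Z/331Z)^× is cyclic (|G| = 330); a cyclic group of order m has exactly φ(d) elements of each order d | m, and none otherwise.
10 = 2 · 5 divides 330, and φ(10) = 4.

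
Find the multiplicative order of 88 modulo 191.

190

Since 88 ∈ (Z/191Z)^×, its order divides φ(191) = 191 − 1 = 190 = 2 · 5 · 19.
Divisors of 190: 1, 2, 5, 10, 19, 38, 95, 190.
Compute 88^d (mod 191) for the divisors d until we hit 1:
88^1 ≡ 88 (mod 191)
88^2 ≡ 104 (mod 191)
88^5 ≡ 55 (mod 191)
88^10 ≡ 160 (mod 191)
88^19 ≡ 152 (mod 191)
88^38 ≡ 184 (mod 191)
88^95 ≡ 190 (mod 191)
88^190 ≡ 1 (mod 191) ✓
So ord_191(88) = 190.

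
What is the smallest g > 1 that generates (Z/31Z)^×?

φ(31) = 31 − 1 = 30 = 2 · 3 · 5.
Test candidates g = 2, 3, … against the prime factors q ∈ {2, 3, 5} of φ(31): g is a generator iff g^(30/q) ≢ 1 for every such q.
g = 2: 2^15 ≡ 1 — hits 1, so not a primitive root.
g = 3: 3^15 ≡ 30; 3^10 ≡ 25; 3^6 ≡ 16 — none is 1, so 3 is a primitive root.
So 3 is the smallest generator of (Z/31Z)^×.

3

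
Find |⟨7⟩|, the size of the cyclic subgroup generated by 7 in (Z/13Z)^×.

The order of 7 must divide φ(13) = 13 − 1 = 12 = 2^2 · 3.
Divisors of 12: 1, 2, 3, 4, 6, 12.
Check 7^d mod 13 for each divisor in increasing order:
7^1 ≡ 7 (mod 13)
7^2 ≡ 10 (mod 13)
7^3 ≡ 5 (mod 13)
7^4 ≡ 9 (mod 13)
7^6 ≡ 12 (mod 13)
7^12 ≡ 1 (mod 13) ✓
Hence ord(7) = 12.

12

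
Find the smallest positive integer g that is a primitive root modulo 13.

φ(13) = 13 − 1 = 12 = 2^2 · 3.
Test candidates g = 2, 3, … against the prime factors q ∈ {2, 3} of φ(13): g is a generator iff g^(12/q) ≢ 1 for every such q.
g = 2: 2^6 ≡ 12; 2^4 ≡ 3 — none is 1, so 2 is a primitive root.
Hence the least primitive root of 13 is 2.

2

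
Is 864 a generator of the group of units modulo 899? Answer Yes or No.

No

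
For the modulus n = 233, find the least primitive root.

φ(233) = 233 − 1 = 232 = 2^3 · 29.
Test candidates g = 2, 3, … against the prime factors q ∈ {2, 29} of φ(233): g is a generator iff g^(232/q) ≢ 1 for every such q.
g = 2: 2^116 ≡ 1 — hits 1, so not a primitive root.
g = 3: 3^116 ≡ 232; 3^8 ≡ 37 — none is 1, so 3 is a primitive root.
The smallest primitive root modulo 233 is 3.

3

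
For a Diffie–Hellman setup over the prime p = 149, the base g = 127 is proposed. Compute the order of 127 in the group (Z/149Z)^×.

The order of 127 must divide φ(149) = 149 − 1 = 148 = 2^2 · 37.
Divisors of 148: 1, 2, 4, 37, 74, 148.
Evaluate successive powers at the divisors of 148:
127^1 ≡ 127 (mod 149)
127^2 ≡ 37 (mod 149)
127^4 ≡ 28 (mod 149)
127^37 ≡ 1 (mod 149) ✓
The smallest such exponent is 37, so the order of 127 is 37.

37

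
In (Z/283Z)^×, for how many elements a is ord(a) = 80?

φ(283) = 283 − 1 = 282 = 2 · 3 · 47.
Since (Z/283Z)^× is cyclic of order 282, the number of elements of order d is φ(d) when d | 282 and 0 otherwise.
Here 282 is not a multiple of 80, so there are no elements of order 80.

0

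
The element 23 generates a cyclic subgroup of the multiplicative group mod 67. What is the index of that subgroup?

2

By Lagrange's theorem, ord_67(23) divides φ(67) = 67 − 1 = 66 = 2 · 3 · 11.
Divisors of 66: 1, 2, 3, 6, 11, 22, 33, 66.
Test each divisor d:
23^1 ≡ 23 (mod 67)
23^2 ≡ 60 (mod 67)
23^3 ≡ 40 (mod 67)
23^6 ≡ 59 (mod 67)
23^11 ≡ 29 (mod 67)
23^22 ≡ 37 (mod 67)
23^33 ≡ 1 (mod 67) ✓
Thus |⟨23⟩| = ord(23) = 33.
Index = |(Z/67Z)^×| / |⟨23⟩| = 66 / 33 = 2.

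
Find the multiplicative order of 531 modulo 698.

116

Since 531 ∈ (Z/698Z)^×, its order divides φ(698) = φ(2)·φ(349) = 1·348 = 348 = 2^2 · 3 · 29.
Divisors of 348: 1, 2, 3, 4, 6, 12, 29, 58, 87, 116, 174, 348.
Evaluate successive powers at the divisors of 348:
531^1 ≡ 531
531^2 ≡ 667
531^3 ≡ 291
531^4 ≡ 263
531^6 ≡ 223
531^12 ≡ 171
531^29 ≡ 213
531^58 ≡ 697
531^87 ≡ 485
531^116 ≡ 1
So ord_698(531) = 116.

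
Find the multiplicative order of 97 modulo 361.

The order of 97 must divide φ(361) = φ(19^2) = 19·(19−1) = 342 = 2 · 3^2 · 19.
Divisors of 342: 1, 2, 3, 6, 9, 18, 19, 38, 57, 114, 171, 342.
Compute 97^d (mod 361) for the divisors d until we hit 1:
97^1 ≡ 97
97^2 ≡ 23
97^3 ≡ 65
97^6 ≡ 254
97^9 ≡ 265
97^18 ≡ 191
97^19 ≡ 116
97^38 ≡ 99
97^57 ≡ 293
97^114 ≡ 292
97^171 ≡ 360
97^342 ≡ 1
Therefore the multiplicative order of 97 modulo 361 is 342.

342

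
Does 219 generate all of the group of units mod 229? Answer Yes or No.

φ(229) = 229 − 1 = 228 = 2^2 · 3 · 19.
219 is a primitive root mod 229 iff 219^(φ(229)/q) ≢ 1 for every prime q | φ(229), i.e. q ∈ {2, 3, 19}.
219^114 ≡ 228 (mod 229)  [q = 2: ≢ 1 ✓]
219^76 ≡ 94 (mod 229)  [q = 3: ≢ 1 ✓]
219^12 ≡ 17 (mod 229)  [q = 19: ≢ 1 ✓]
Every test exponent gives a nontrivial residue, hence 219 generates the full group.

Yes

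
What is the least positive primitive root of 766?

5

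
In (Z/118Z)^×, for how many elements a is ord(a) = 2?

1

φ(118) = φ(2)·φ(59) = 1·58 = 58 = 2 · 29.
(Z/118Z)^× is cyclic (|G| = 58); a cyclic group of order m has exactly φ(d) elements of each order d | m, and none otherwise.
2 | 58, and φ(2) = 2 − 1 = 1.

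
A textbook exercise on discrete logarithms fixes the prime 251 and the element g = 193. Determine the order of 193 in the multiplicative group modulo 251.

250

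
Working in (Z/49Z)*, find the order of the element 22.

7

Since 22 ∈ (Z/49Z)^×, its order divides φ(49) = φ(7^2) = 7·(7−1) = 42 = 2 · 3 · 7.
Divisors of 42: 1, 2, 3, 6, 7, 14, 21, 42.
Test each divisor d:
22^1 ≡ 22 (mod 49)
22^2 ≡ 43 (mod 49)
22^3 ≡ 15 (mod 49)
22^6 ≡ 29 (mod 49)
22^7 ≡ 1 (mod 49) ✓
So ord_49(22) = 7.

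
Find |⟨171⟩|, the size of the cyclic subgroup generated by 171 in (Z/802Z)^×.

By Lagrange's theorem, ord_802(171) divides φ(802) = φ(2)·φ(401) = 1·400 = 400 = 2^4 · 5^2.
Divisors of 400: 1, 2, 4, 5, 8, 10, 16, 20, 25, 40, 50, 80, 100, 200, 400.
Compute 171^d (mod 802) for the divisors d until we hit 1:
171^1 ≡ 171
171^2 ≡ 369
171^4 ≡ 623
171^5 ≡ 669
171^8 ≡ 763
171^10 ≡ 45
171^16 ≡ 719
171^20 ≡ 421
171^25 ≡ 147
171^40 ≡ 801
171^50 ≡ 757
171^80 ≡ 1
So ord_802(171) = 80.

80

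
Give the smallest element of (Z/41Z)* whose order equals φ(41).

6

φ(41) = 41 − 1 = 40 = 2^3 · 5.
Test candidates g = 2, 3, … against the prime factors q ∈ {2, 5} of φ(41): g is a generator iff g^(40/q) ≢ 1 for every such q.
g = 2: 2^20 ≡ 1 — hits 1, so not a primitive root.
g = 3: 3^20 ≡ 40; 3^8 ≡ 1 — hits 1, so not a primitive root.
g = 4: 4^20 ≡ 1 — hits 1, so not a primitive root.
g = 5: 5^20 ≡ 1 — hits 1, so not a primitive root.
g = 6: 6^20 ≡ 40; 6^8 ≡ 10 — none is 1, so 6 is a primitive root.
So 6 is the smallest generator of (Z/41Z)^×.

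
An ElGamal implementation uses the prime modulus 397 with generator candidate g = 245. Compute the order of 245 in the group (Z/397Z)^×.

396

By Lagrange's theorem, ord_397(245) divides φ(397) = 397 − 1 = 396 = 2^2 · 3^2 · 11.
Divisors of 396: 1, 2, 3, 4, 6, 9, 11, 12, 18, 22, 33, 36, 44, 66, 99, 132, 198, 396.
Evaluate successive powers at the divisors of 396:
245^1 ≡ 245 (mod 397)
245^2 ≡ 78 (mod 397)
245^3 ≡ 54 (mod 397)
245^4 ≡ 129 (mod 397)
245^6 ≡ 137 (mod 397)
245^9 ≡ 252 (mod 397)
245^11 ≡ 203 (mod 397)
245^12 ≡ 110 (mod 397)
245^18 ≡ 381 (mod 397)
245^22 ≡ 318 (mod 397)
245^33 ≡ 240 (mod 397)
245^36 ≡ 256 (mod 397)
245^44 ≡ 286 (mod 397)
245^66 ≡ 35 (mod 397)
245^99 ≡ 63 (mod 397)
245^132 ≡ 34 (mod 397)
245^198 ≡ 396 (mod 397)
245^396 ≡ 1 (mod 397) ✓
Hence ord(245) = 396.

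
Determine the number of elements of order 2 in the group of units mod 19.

φ(19) = 19 − 1 = 18 = 2 · 3^2.
Since (Z/19Z)^× is cyclic of order 18, the number of elements of order d is φ(d) when d | 18 and 0 otherwise.
2 | 18, and φ(2) = 2 − 1 = 1.

1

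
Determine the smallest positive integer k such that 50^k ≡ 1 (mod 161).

ord(50) | φ(161) = φ(7·23) = (7−1)·(23−1) = 6·22 = 132 = 2^2 · 3 · 11.
Divisors of 132: 1, 2, 3, 4, 6, 11, 12, 22, 33, 44, 66, 132.
Check 50^d mod 161 for each divisor in increasing order:
50^1 ≡ 50 (mod 161)
50^2 ≡ 85 (mod 161)
50^3 ≡ 64 (mod 161)
50^4 ≡ 141 (mod 161)
50^6 ≡ 71 (mod 161)
50^11 ≡ 1 (mod 161) ✓
Therefore the multiplicative order of 50 modulo 161 is 11.

11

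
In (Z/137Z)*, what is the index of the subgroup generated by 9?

2

ord(9) | φ(137) = 137 − 1 = 136 = 2^3 · 17.
Divisors of 136: 1, 2, 4, 8, 17, 34, 68, 136.
Test each divisor d:
9^1 ≡ 9 (mod 137)
9^2 ≡ 81 (mod 137)
9^4 ≡ 122 (mod 137)
9^8 ≡ 88 (mod 137)
9^17 ≡ 100 (mod 137)
9^34 ≡ 136 (mod 137)
9^68 ≡ 1 (mod 137) ✓
The order of 9 is 68, so the subgroup it generates has 68 elements.
[(Z/137Z)^× : ⟨9⟩] = 136/68 = 2.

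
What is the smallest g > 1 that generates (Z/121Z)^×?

φ(121) = φ(11^2) = 11·(11−1) = 110 = 2 · 5 · 11.
g is a primitive root iff g^(110/q) ≢ 1 (mod 121) for each prime q ∈ {2, 5, 11}.
g = 2: 2^55 ≡ 120; 2^22 ≡ 81; 2^10 ≡ 56 — none is 1, so 2 is a primitive root.
The smallest primitive root modulo 121 is 2.

2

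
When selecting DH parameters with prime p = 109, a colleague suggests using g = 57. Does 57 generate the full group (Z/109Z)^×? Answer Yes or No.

φ(109) = 109 − 1 = 108 = 2^2 · 3^3.
Test 57^(108/q) mod 109 for each prime factor q of 108:
57^54 ≡ 108 (mod 109)  [q = 2: ≢ 1 ✓]
57^36 ≡ 63 (mod 109)  [q = 3: ≢ 1 ✓]
All checks pass, so 57 has order 108 and is a primitive root modulo 109.

Yes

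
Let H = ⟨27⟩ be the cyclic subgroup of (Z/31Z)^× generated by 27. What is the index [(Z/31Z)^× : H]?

ord(27) | φ(31) = 31 − 1 = 30 = 2 · 3 · 5.
Divisors of 30: 1, 2, 3, 5, 6, 10, 15, 30.
Compute 27^d (mod 31) for the divisors d until we hit 1:
27^1 ≡ 27
27^2 ≡ 16
27^3 ≡ 29
27^5 ≡ 30
27^6 ≡ 4
27^10 ≡ 1
The order of 27 is 10, so the subgroup it generates has 10 elements.
The index is φ(31) / ord(27) = 30 / 10 = 3.

3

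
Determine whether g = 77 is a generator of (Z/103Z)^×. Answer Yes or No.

Yes

φ(103) = 103 − 1 = 102 = 2 · 3 · 17.
77 is a primitive root mod 103 iff 77^(φ(103)/q) ≢ 1 for every prime q | φ(103), i.e. q ∈ {2, 3, 17}.
77^51 ≡ 102 (mod 103)  [q = 2: ≢ 1 ✓]
77^34 ≡ 46 (mod 103)  [q = 3: ≢ 1 ✓]
77^6 ≡ 30 (mod 103)  [q = 17: ≢ 1 ✓]
All checks pass, so 77 has order 102 and is a primitive root modulo 103.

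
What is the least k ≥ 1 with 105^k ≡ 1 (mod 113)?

28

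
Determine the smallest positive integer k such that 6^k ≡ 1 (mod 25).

5

Since 6 ∈ (Z/25Z)^×, its order divides φ(25) = φ(5^2) = 5·(5−1) = 20 = 2^2 · 5.
Divisors of 20: 1, 2, 4, 5, 10, 20.
Evaluate successive powers at the divisors of 20:
6^1 ≡ 6 (mod 25)
6^2 ≡ 11 (mod 25)
6^4 ≡ 21 (mod 25)
6^5 ≡ 1 (mod 25) ✓
The smallest such exponent is 5, so the order of 6 is 5.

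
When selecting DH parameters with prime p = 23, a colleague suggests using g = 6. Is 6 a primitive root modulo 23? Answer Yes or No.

No

φ(23) = 23 − 1 = 22 = 2 · 11.
An element g generates (Z/23Z)^× iff g^(22/q) ≢ 1 (mod 23) for each prime q ∈ {2, 11}.
6^11 ≡ 1 (mod 23)  [q = 2: ≡ 1 ✗]
6^2 ≡ 13 (mod 23)  [q = 11: ≢ 1 ✓]
6^11 ≡ 1 shows ord(6) | 11, strictly less than φ(23); not a primitive root.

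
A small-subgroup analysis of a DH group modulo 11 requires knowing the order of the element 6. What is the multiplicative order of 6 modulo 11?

By Lagrange's theorem, ord_11(6) divides φ(11) = 11 − 1 = 10 = 2 · 5.
Divisors of 10: 1, 2, 5, 10.
Check 6^d mod 11 for each divisor in increasing order:
6^1 ≡ 6 (mod 11)
6^2 ≡ 3 (mod 11)
6^5 ≡ 10 (mod 11)
6^10 ≡ 1 (mod 11) ✓
Hence ord(6) = 10.

10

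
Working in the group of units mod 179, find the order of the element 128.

The order of 128 must divide φ(179) = 179 − 1 = 178 = 2 · 89.
Divisors of 178: 1, 2, 89, 178.
Check 128^d mod 179 for each divisor in increasing order:
128^1 ≡ 128 (mod 179)
128^2 ≡ 95 (mod 179)
128^89 ≡ 178 (mod 179)
128^178 ≡ 1 (mod 179) ✓
Hence ord(128) = 178.

178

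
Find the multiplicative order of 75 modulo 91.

The order of 75 must divide φ(91) = φ(7·13) = (7−1)·(13−1) = 6·12 = 72 = 2^3 · 3^2.
Divisors of 72: 1, 2, 3, 4, 6, 8, 9, 12, 18, 24, 36, 72.
Check 75^d mod 91 for each divisor in increasing order:
75^1 ≡ 75 (mod 91)
75^2 ≡ 74 (mod 91)
75^3 ≡ 90 (mod 91)
75^4 ≡ 16 (mod 91)
75^6 ≡ 1 (mod 91) ✓
So ord_91(75) = 6.

6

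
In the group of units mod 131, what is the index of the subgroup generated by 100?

2

Since 100 ∈ (Z/131Z)^×, its order divides φ(131) = 131 − 1 = 130 = 2 · 5 · 13.
Divisors of 130: 1, 2, 5, 10, 13, 26, 65, 130.
Check 100^d mod 131 for each divisor in increasing order:
100^1 ≡ 100 (mod 131)
100^2 ≡ 44 (mod 131)
100^5 ≡ 113 (mod 131)
100^10 ≡ 62 (mod 131)
100^13 ≡ 58 (mod 131)
100^26 ≡ 89 (mod 131)
100^65 ≡ 1 (mod 131) ✓
So ord_131(100) = 65, hence |⟨100⟩| = 65.
Index = |(Z/131Z)^×| / |⟨100⟩| = 130 / 65 = 2.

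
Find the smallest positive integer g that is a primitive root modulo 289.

3

φ(289) = φ(17^2) = 17·(17−1) = 272 = 2^4 · 17.
Test candidates g = 2, 3, … against the prime factors q ∈ {2, 17} of φ(289): g is a generator iff g^(272/q) ≢ 1 for every such q.
g = 2: 2^136 ≡ 1 — hits 1, so not a primitive root.
g = 3: 3^136 ≡ 288; 3^16 ≡ 171 — none is 1, so 3 is a primitive root.
So 3 is the smallest generator of (Z/289Z)^×.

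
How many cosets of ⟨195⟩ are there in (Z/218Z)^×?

3

ord(195) | φ(218) = φ(2)·φ(109) = 1·108 = 108 = 2^2 · 3^3.
Divisors of 108: 1, 2, 3, 4, 6, 9, 12, 18, 27, 36, 54, 108.
Test each divisor d:
195^1 ≡ 195
195^2 ≡ 93
195^3 ≡ 41
195^4 ≡ 147
195^6 ≡ 155
195^9 ≡ 33
195^12 ≡ 45
195^18 ≡ 217
195^27 ≡ 185
195^36 ≡ 1
The order of 195 is 36, so the subgroup it generates has 36 elements.
Index = |(Z/218Z)^×| / |⟨195⟩| = 108 / 36 = 3.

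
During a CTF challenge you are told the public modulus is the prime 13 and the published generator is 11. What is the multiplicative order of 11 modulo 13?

12

The order of 11 must divide φ(13) = 13 − 1 = 12 = 2^2 · 3.
Divisors of 12: 1, 2, 3, 4, 6, 12.
Compute 11^d (mod 13) for the divisors d until we hit 1:
11^1 ≡ 11 (mod 13)
11^2 ≡ 4 (mod 13)
11^3 ≡ 5 (mod 13)
11^4 ≡ 3 (mod 13)
11^6 ≡ 12 (mod 13)
11^12 ≡ 1 (mod 13) ✓
Therefore the multiplicative order of 11 modulo 13 is 12.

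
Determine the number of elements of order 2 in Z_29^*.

1

φ(29) = 29 − 1 = 28 = 2^2 · 7.
In a cyclic group of order 28, there are φ(d) elements of order d for each divisor d of 28, and zero for non-divisors.
2 | 28, and φ(2) = 2 − 1 = 1.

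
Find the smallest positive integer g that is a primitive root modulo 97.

5

φ(97) = 97 − 1 = 96 = 2^5 · 3.
g is a primitive root iff g^(96/q) ≢ 1 (mod 97) for each prime q ∈ {2, 3}.
g = 2: 2^48 ≡ 1 — hits 1, so not a primitive root.
g = 3: 3^48 ≡ 1 — hits 1, so not a primitive root.
g = 4: 4^48 ≡ 1 — hits 1, so not a primitive root.
g = 5: 5^48 ≡ 96; 5^32 ≡ 35 — none is 1, so 5 is a primitive root.
Hence the least primitive root of 97 is 5.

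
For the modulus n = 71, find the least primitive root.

φ(71) = 71 − 1 = 70 = 2 · 5 · 7.
g is a primitive root iff g^(70/q) ≢ 1 (mod 71) for each prime q ∈ {2, 5, 7}.
g = 2: 2^35 ≡ 1 — hits 1, so not a primitive root.
g = 3: 3^35 ≡ 1 — hits 1, so not a primitive root.
g = 4: 4^35 ≡ 1 — hits 1, so not a primitive root.
g = 5: 5^35 ≡ 1 — hits 1, so not a primitive root.
g = 6: 6^35 ≡ 1 — hits 1, so not a primitive root.
g = 7: 7^35 ≡ 70; 7^14 ≡ 54; 7^10 ≡ 45 — none is 1, so 7 is a primitive root.
So 7 is the smallest generator of (Z/71Z)^×.

7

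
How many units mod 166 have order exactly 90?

φ(166) = φ(2)·φ(83) = 1·82 = 82 = 2 · 41.
(Z/166Z)^× is cyclic (|G| = 82); a cyclic group of order m has exactly φ(d) elements of each order d | m, and none otherwise.
Since 90 ∤ 82, the count is 0.

0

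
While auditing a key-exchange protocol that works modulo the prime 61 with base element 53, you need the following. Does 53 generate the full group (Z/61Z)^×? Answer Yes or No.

No

φ(61) = 61 − 1 = 60 = 2^2 · 3 · 5.
It suffices to check that the order of 53 is not a proper divisor of 60: compute 53^(60/q) for q ∈ {2, 3, 5}.
53^30 ≡ 60 (mod 61)  [q = 2: ≢ 1 ✓]
53^20 ≡ 1 (mod 61)  [q = 3: ≡ 1 ✗]
53^12 ≡ 58 (mod 61)  [q = 5: ≢ 1 ✓]
The check at q = 3 fails, so 53 generates a proper subgroup.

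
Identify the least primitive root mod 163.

2

φ(163) = 163 − 1 = 162 = 2 · 3^4.
Test candidates g = 2, 3, … against the prime factors q ∈ {2, 3} of φ(163): g is a generator iff g^(162/q) ≢ 1 for every such q.
g = 2: 2^81 ≡ 162; 2^54 ≡ 104 — none is 1, so 2 is a primitive root.
Hence the least primitive root of 163 is 2.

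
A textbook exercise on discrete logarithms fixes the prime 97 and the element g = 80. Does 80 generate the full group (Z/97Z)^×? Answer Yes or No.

Yes

φ(97) = 97 − 1 = 96 = 2^5 · 3.
It suffices to check that the order of 80 is not a proper divisor of 96: compute 80^(96/q) for q ∈ {2, 3}.
80^48 ≡ 96 (mod 97)  [q = 2: ≢ 1 ✓]
80^32 ≡ 61 (mod 97)  [q = 3: ≢ 1 ✓]
All checks pass, so 80 has order 96 and is a primitive root modulo 97.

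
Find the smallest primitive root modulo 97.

5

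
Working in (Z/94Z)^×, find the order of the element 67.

ord(67) | φ(94) = φ(2)·φ(47) = 1·46 = 46 = 2 · 23.
Divisors of 46: 1, 2, 23, 46.
Compute 67^d (mod 94) for the divisors d until we hit 1:
67^1 ≡ 67
67^2 ≡ 71
67^23 ≡ 93
67^46 ≡ 1
Therefore the multiplicative order of 67 modulo 94 is 46.

46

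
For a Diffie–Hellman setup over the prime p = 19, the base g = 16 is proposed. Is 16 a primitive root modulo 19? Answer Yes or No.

φ(19) = 19 − 1 = 18 = 2 · 3^2.
Test 16^(18/q) mod 19 for each prime factor q of 18:
16^9 ≡ 1 (mod 19)  [q = 2: ≡ 1 ✗]
16^6 ≡ 7 (mod 19)  [q = 3: ≢ 1 ✓]
Since 16^9 ≡ 1, the order of 16 divides 9 < 18, so 16 is not a primitive root.

No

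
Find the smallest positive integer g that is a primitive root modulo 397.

5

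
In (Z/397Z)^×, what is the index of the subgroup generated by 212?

3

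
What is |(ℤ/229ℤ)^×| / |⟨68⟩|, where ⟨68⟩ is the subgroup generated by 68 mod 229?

6

The order of 68 must divide φ(229) = 229 − 1 = 228 = 2^2 · 3 · 19.
Divisors of 228: 1, 2, 3, 4, 6, 12, 19, 38, 57, 76, 114, 228.
Test each divisor d:
68^1 ≡ 68
68^2 ≡ 44
68^3 ≡ 15
68^4 ≡ 104
68^6 ≡ 225
68^12 ≡ 16
68^19 ≡ 228
68^38 ≡ 1
Thus |⟨68⟩| = ord(68) = 38.
Index = |(Z/229Z)^×| / |⟨68⟩| = 228 / 38 = 6.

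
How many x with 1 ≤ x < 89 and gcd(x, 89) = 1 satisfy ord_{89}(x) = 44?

20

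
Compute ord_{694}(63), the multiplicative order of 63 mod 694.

346

Since 63 ∈ (Z/694Z)^×, its order divides φ(694) = φ(2)·φ(347) = 1·346 = 346 = 2 · 173.
Divisors of 346: 1, 2, 173, 346.
Test each divisor d:
63^1 ≡ 63 (mod 694)
63^2 ≡ 499 (mod 694)
63^173 ≡ 693 (mod 694)
63^346 ≡ 1 (mod 694) ✓
The smallest such exponent is 346, so the order of 63 is 346.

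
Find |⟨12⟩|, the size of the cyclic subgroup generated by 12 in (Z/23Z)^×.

11

ord(12) | φ(23) = 23 − 1 = 22 = 2 · 11.
Divisors of 22: 1, 2, 11, 22.
Evaluate successive powers at the divisors of 22:
12^1 ≡ 12
12^2 ≡ 6
12^11 ≡ 1
Therefore the multiplicative order of 12 modulo 23 is 11.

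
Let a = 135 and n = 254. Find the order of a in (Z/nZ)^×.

7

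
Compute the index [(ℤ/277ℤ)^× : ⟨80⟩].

1

By Lagrange's theorem, ord_277(80) divides φ(277) = 277 − 1 = 276 = 2^2 · 3 · 23.
Divisors of 276: 1, 2, 3, 4, 6, 12, 23, 46, 69, 92, 138, 276.
Check 80^d mod 277 for each divisor in increasing order:
80^1 ≡ 80 (mod 277)
80^2 ≡ 29 (mod 277)
80^3 ≡ 104 (mod 277)
80^4 ≡ 10 (mod 277)
80^6 ≡ 13 (mod 277)
80^12 ≡ 169 (mod 277)
80^23 ≡ 35 (mod 277)
80^46 ≡ 117 (mod 277)
80^69 ≡ 217 (mod 277)
80^92 ≡ 116 (mod 277)
80^138 ≡ 276 (mod 277)
80^276 ≡ 1 (mod 277) ✓
Thus |⟨80⟩| = ord(80) = 276.
Index = |(Z/277Z)^×| / |⟨80⟩| = 276 / 276 = 1.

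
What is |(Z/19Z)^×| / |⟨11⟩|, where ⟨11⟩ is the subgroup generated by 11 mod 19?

Since 11 ∈ (Z/19Z)^×, its order divides φ(19) = 19 − 1 = 18 = 2 · 3^2.
Divisors of 18: 1, 2, 3, 6, 9, 18.
Compute 11^d (mod 19) for the divisors d until we hit 1:
11^1 ≡ 11 (mod 19)
11^2 ≡ 7 (mod 19)
11^3 ≡ 1 (mod 19) ✓
The order of 11 is 3, so the subgroup it generates has 3 elements.
Index = |(Z/19Z)^×| / |⟨11⟩| = 18 / 3 = 6.

6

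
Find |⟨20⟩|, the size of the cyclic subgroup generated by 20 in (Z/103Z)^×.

The order of 20 must divide φ(103) = 103 − 1 = 102 = 2 · 3 · 17.
Divisors of 102: 1, 2, 3, 6, 17, 34, 51, 102.
Test each divisor d:
20^1 ≡ 20 (mod 103)
20^2 ≡ 91 (mod 103)
20^3 ≡ 69 (mod 103)
20^6 ≡ 23 (mod 103)
20^17 ≡ 47 (mod 103)
20^34 ≡ 46 (mod 103)
20^51 ≡ 102 (mod 103)
20^102 ≡ 1 (mod 103) ✓
The smallest such exponent is 102, so the order of 20 is 102.

102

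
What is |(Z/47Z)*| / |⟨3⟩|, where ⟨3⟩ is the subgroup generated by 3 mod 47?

The order of 3 must divide φ(47) = 47 − 1 = 46 = 2 · 23.
Divisors of 46: 1, 2, 23, 46.
Evaluate successive powers at the divisors of 46:
3^1 ≡ 3 (mod 47)
3^2 ≡ 9 (mod 47)
3^23 ≡ 1 (mod 47) ✓
The order of 3 is 23, so the subgroup it generates has 23 elements.
Index = |(Z/47Z)^×| / |⟨3⟩| = 46 / 23 = 2.

2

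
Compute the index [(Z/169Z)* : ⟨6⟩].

ord(6) | φ(169) = φ(13^2) = 13·(13−1) = 156 = 2^2 · 3 · 13.
Divisors of 156: 1, 2, 3, 4, 6, 12, 13, 26, 39, 52, 78, 156.
Test each divisor d:
6^1 ≡ 6
6^2 ≡ 36
6^3 ≡ 47
6^4 ≡ 113
6^6 ≡ 12
6^12 ≡ 144
6^13 ≡ 19
6^26 ≡ 23
6^39 ≡ 99
6^52 ≡ 22
6^78 ≡ 168
6^156 ≡ 1
The order of 6 is 156, so the subgroup it generates has 156 elements.
The index is φ(169) / ord(6) = 156 / 156 = 1.

1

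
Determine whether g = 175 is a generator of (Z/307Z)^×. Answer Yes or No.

No

φ(307) = 307 − 1 = 306 = 2 · 3^2 · 17.
Test 175^(306/q) mod 307 for each prime factor q of 306:
175^153 ≡ 1 (mod 307)  [q = 2: ≡ 1 ✗]
175^102 ≡ 289 (mod 307)  [q = 3: ≢ 1 ✓]
175^18 ≡ 235 (mod 307)  [q = 17: ≢ 1 ✓]
Since 175^153 ≡ 1, the order of 175 divides 153 < 306, so 175 is not a primitive root.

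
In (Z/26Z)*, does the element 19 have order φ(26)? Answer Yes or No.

φ(26) = φ(2)·φ(13) = 1·12 = 12 = 2^2 · 3.
It suffices to check that the order of 19 is not a proper divisor of 12: compute 19^(12/q) for q ∈ {2, 3}.
19^6 ≡ 25 (mod 26)  [q = 2: ≢ 1 ✓]
19^4 ≡ 9 (mod 26)  [q = 3: ≢ 1 ✓]
Every test exponent gives a nontrivial residue, hence 19 generates the full group.

Yes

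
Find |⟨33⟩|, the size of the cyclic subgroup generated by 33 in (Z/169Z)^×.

156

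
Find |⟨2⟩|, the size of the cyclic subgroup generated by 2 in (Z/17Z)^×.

8

By Lagrange's theorem, ord_17(2) divides φ(17) = 17 − 1 = 16 = 2^4.
Divisors of 16: 1, 2, 4, 8, 16.
Evaluate successive powers at the divisors of 16:
2^1 ≡ 2 (mod 17)
2^2 ≡ 4 (mod 17)
2^4 ≡ 16 (mod 17)
2^8 ≡ 1 (mod 17) ✓
The smallest such exponent is 8, so the order of 2 is 8.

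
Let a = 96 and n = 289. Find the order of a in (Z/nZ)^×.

272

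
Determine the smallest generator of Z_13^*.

2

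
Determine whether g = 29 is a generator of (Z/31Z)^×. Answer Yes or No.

No

φ(31) = 31 − 1 = 30 = 2 · 3 · 5.
An element g generates (Z/31Z)^× iff g^(30/q) ≢ 1 (mod 31) for each prime q ∈ {2, 3, 5}.
29^15 ≡ 30 (mod 31)  [q = 2: ≢ 1 ✓]
29^10 ≡ 1 (mod 31)  [q = 3: ≡ 1 ✗]
29^6 ≡ 2 (mod 31)  [q = 5: ≢ 1 ✓]
Since 29^10 ≡ 1, the order of 29 divides 10 < 30, so 29 is not a primitive root.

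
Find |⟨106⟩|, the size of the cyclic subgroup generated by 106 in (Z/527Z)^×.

60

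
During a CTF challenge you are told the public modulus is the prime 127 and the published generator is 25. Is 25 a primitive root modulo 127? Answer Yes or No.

No

φ(127) = 127 − 1 = 126 = 2 · 3^2 · 7.
It suffices to check that the order of 25 is not a proper divisor of 126: compute 25^(126/q) for q ∈ {2, 3, 7}.
25^63 ≡ 1 (mod 127)  [q = 2: ≡ 1 ✗]
25^42 ≡ 1 (mod 127)  [q = 3: ≡ 1 ✗]
25^18 ≡ 32 (mod 127)  [q = 7: ≢ 1 ✓]
The check at q = 2 fails, so 25 generates a proper subgroup.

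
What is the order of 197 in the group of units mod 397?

The order of 197 must divide φ(397) = 397 − 1 = 396 = 2^2 · 3^2 · 11.
Divisors of 396: 1, 2, 3, 4, 6, 9, 11, 12, 18, 22, 33, 36, 44, 66, 99, 132, 198, 396.
Check 197^d mod 397 for each divisor in increasing order:
197^1 ≡ 197
197^2 ≡ 300
197^3 ≡ 344
197^4 ≡ 278
197^6 ≡ 30
197^9 ≡ 395
197^11 ≡ 194
197^12 ≡ 106
197^18 ≡ 4
197^22 ≡ 318
197^33 ≡ 157
197^36 ≡ 16
197^44 ≡ 286
197^66 ≡ 35
197^99 ≡ 334
197^132 ≡ 34
197^198 ≡ 396
197^396 ≡ 1
So ord_397(197) = 396.

396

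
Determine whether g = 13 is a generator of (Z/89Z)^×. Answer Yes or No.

φ(89) = 89 − 1 = 88 = 2^3 · 11.
It suffices to check that the order of 13 is not a proper divisor of 88: compute 13^(88/q) for q ∈ {2, 11}.
13^44 ≡ 88 (mod 89)  [q = 2: ≢ 1 ✓]
13^8 ≡ 64 (mod 89)  [q = 11: ≢ 1 ✓]
All checks pass, so 13 has order 88 and is a primitive root modulo 89.

Yes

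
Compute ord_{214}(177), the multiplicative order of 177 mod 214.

106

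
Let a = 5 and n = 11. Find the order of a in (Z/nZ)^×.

5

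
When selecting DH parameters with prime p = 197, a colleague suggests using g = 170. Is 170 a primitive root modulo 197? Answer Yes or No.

φ(197) = 197 − 1 = 196 = 2^2 · 7^2.
Test 170^(196/q) mod 197 for each prime factor q of 196:
170^98 ≡ 196 (mod 197)  [q = 2: ≢ 1 ✓]
170^28 ≡ 164 (mod 197)  [q = 7: ≢ 1 ✓]
Every test exponent gives a nontrivial residue, hence 170 generates the full group.

Yes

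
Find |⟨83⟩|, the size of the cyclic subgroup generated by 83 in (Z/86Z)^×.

21

By Lagrange's theorem, ord_86(83) divides φ(86) = φ(2)·φ(43) = 1·42 = 42 = 2 · 3 · 7.
Divisors of 42: 1, 2, 3, 6, 7, 14, 21, 42.
Check 83^d mod 86 for each divisor in increasing order:
83^1 ≡ 83 (mod 86)
83^2 ≡ 9 (mod 86)
83^3 ≡ 59 (mod 86)
83^6 ≡ 41 (mod 86)
83^7 ≡ 49 (mod 86)
83^14 ≡ 79 (mod 86)
83^21 ≡ 1 (mod 86) ✓
The smallest such exponent is 21, so the order of 83 is 21.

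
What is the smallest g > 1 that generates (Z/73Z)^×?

φ(73) = 73 − 1 = 72 = 2^3 · 3^2.
g is a primitive root iff g^(72/q) ≢ 1 (mod 73) for each prime q ∈ {2, 3}.
g = 2: 2^36 ≡ 1 — hits 1, so not a primitive root.
g = 3: 3^36 ≡ 1 — hits 1, so not a primitive root.
g = 4: 4^36 ≡ 1 — hits 1, so not a primitive root.
g = 5: 5^36 ≡ 72; 5^24 ≡ 8 — none is 1, so 5 is a primitive root.
So 5 is the smallest generator of (Z/73Z)^×.

5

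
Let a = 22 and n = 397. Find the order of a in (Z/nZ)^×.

396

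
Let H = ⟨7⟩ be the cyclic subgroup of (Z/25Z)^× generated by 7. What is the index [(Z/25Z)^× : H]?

ord(7) | φ(25) = φ(5^2) = 5·(5−1) = 20 = 2^2 · 5.
Divisors of 20: 1, 2, 4, 5, 10, 20.
Test each divisor d:
7^1 ≡ 7 (mod 25)
7^2 ≡ 24 (mod 25)
7^4 ≡ 1 (mod 25) ✓
The order of 7 is 4, so the subgroup it generates has 4 elements.
Index = |(Z/25Z)^×| / |⟨7⟩| = 20 / 4 = 5.

5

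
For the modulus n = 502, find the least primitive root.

11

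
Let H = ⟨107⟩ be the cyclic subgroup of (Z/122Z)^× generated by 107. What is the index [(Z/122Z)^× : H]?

2

ord(107) | φ(122) = φ(2)·φ(61) = 1·60 = 60 = 2^2 · 3 · 5.
Divisors of 60: 1, 2, 3, 4, 5, 6, 10, 12, 15, 20, 30, 60.
Check 107^d mod 122 for each divisor in increasing order:
107^1 ≡ 107
107^2 ≡ 103
107^3 ≡ 41
107^4 ≡ 117
107^5 ≡ 75
107^6 ≡ 95
107^10 ≡ 13
107^12 ≡ 119
107^15 ≡ 121
107^20 ≡ 47
107^30 ≡ 1
So ord_122(107) = 30, hence |⟨107⟩| = 30.
[(Z/122Z)^× : ⟨107⟩] = 60/30 = 2.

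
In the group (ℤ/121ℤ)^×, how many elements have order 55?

40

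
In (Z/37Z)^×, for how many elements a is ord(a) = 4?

2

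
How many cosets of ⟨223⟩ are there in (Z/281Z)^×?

4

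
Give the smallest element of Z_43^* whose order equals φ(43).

3

φ(43) = 43 − 1 = 42 = 2 · 3 · 7.
g is a primitive root iff g^(42/q) ≢ 1 (mod 43) for each prime q ∈ {2, 3, 7}.
g = 2: 2^21 ≡ 42; 2^14 ≡ 1 — hits 1, so not a primitive root.
g = 3: 3^21 ≡ 42; 3^14 ≡ 36; 3^6 ≡ 41 — none is 1, so 3 is a primitive root.
The smallest primitive root modulo 43 is 3.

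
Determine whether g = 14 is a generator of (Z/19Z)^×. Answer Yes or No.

φ(19) = 19 − 1 = 18 = 2 · 3^2.
Test 14^(18/q) mod 19 for each prime factor q of 18:
14^9 ≡ 18 (mod 19)  [q = 2: ≢ 1 ✓]
14^6 ≡ 7 (mod 19)  [q = 3: ≢ 1 ✓]
None equal 1, so ord_19(14) = 18: 14 is a primitive root.

Yes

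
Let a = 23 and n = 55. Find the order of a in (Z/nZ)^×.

4

By Lagrange's theorem, ord_55(23) divides φ(55) = φ(5·11) = (5−1)·(11−1) = 4·10 = 40 = 2^3 · 5.
Divisors of 40: 1, 2, 4, 5, 8, 10, 20, 40.
Check 23^d mod 55 for each divisor in increasing order:
23^1 ≡ 23
23^2 ≡ 34
23^4 ≡ 1
So ord_55(23) = 4.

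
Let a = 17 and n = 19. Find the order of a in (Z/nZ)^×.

9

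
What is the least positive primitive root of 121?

φ(121) = φ(11^2) = 11·(11−1) = 110 = 2 · 5 · 11.
Test candidates g = 2, 3, … against the prime factors q ∈ {2, 5, 11} of φ(121): g is a generator iff g^(110/q) ≢ 1 for every such q.
g = 2: 2^55 ≡ 120; 2^22 ≡ 81; 2^10 ≡ 56 — none is 1, so 2 is a primitive root.
The smallest primitive root modulo 121 is 2.

2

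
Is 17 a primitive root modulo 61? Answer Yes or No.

Yes

φ(61) = 61 − 1 = 60 = 2^2 · 3 · 5.
It suffices to check that the order of 17 is not a proper divisor of 60: compute 17^(60/q) for q ∈ {2, 3, 5}.
17^30 ≡ 60 (mod 61)  [q = 2: ≢ 1 ✓]
17^20 ≡ 13 (mod 61)  [q = 3: ≢ 1 ✓]
17^12 ≡ 20 (mod 61)  [q = 5: ≢ 1 ✓]
Every test exponent gives a nontrivial residue, hence 17 generates the full group.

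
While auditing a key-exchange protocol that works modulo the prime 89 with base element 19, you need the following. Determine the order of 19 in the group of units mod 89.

Since 19 ∈ (Z/89Z)^×, its order divides φ(89) = 89 − 1 = 88 = 2^3 · 11.
Divisors of 88: 1, 2, 4, 8, 11, 22, 44, 88.
Evaluate successive powers at the divisors of 88:
19^1 ≡ 19 (mod 89)
19^2 ≡ 5 (mod 89)
19^4 ≡ 25 (mod 89)
19^8 ≡ 2 (mod 89)
19^11 ≡ 12 (mod 89)
19^22 ≡ 55 (mod 89)
19^44 ≡ 88 (mod 89)
19^88 ≡ 1 (mod 89) ✓
Hence ord(19) = 88.

88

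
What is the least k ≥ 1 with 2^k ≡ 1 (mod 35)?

The order of 2 must divide φ(35) = φ(5·7) = (5−1)·(7−1) = 4·6 = 24 = 2^3 · 3.
Divisors of 24: 1, 2, 3, 4, 6, 8, 12, 24.
Test each divisor d:
2^1 ≡ 2 (mod 35)
2^2 ≡ 4 (mod 35)
2^3 ≡ 8 (mod 35)
2^4 ≡ 16 (mod 35)
2^6 ≡ 29 (mod 35)
2^8 ≡ 11 (mod 35)
2^12 ≡ 1 (mod 35) ✓
Hence ord(2) = 12.

12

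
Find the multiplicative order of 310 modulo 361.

171

ord(310) | φ(361) = φ(19^2) = 19·(19−1) = 342 = 2 · 3^2 · 19.
Divisors of 342: 1, 2, 3, 6, 9, 18, 19, 38, 57, 114, 171, 342.
Evaluate successive powers at the divisors of 342:
310^1 ≡ 310 (mod 361)
310^2 ≡ 74 (mod 361)
310^3 ≡ 197 (mod 361)
310^6 ≡ 182 (mod 361)
310^9 ≡ 115 (mod 361)
310^18 ≡ 229 (mod 361)
310^19 ≡ 234 (mod 361)
310^38 ≡ 245 (mod 361)
310^57 ≡ 292 (mod 361)
310^114 ≡ 68 (mod 361)
310^171 ≡ 1 (mod 361) ✓
So ord_361(310) = 171.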